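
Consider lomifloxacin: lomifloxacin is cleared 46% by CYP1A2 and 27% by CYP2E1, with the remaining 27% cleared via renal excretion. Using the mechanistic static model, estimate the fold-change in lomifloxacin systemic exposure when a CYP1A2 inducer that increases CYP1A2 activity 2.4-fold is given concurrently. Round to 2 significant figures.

The CYP1A2 pathway (46% of clearance) rises to 2.4× activity: 0.46 × 2.4 = 1.104.
CYP2E1 (27%) and the residual 27% are unaffected.
New clearance relative to baseline: 1.104 + 0.27 + 0.27 = 1.644.
Since systemic exposure ∝ 1/CL, the ratio is 1 / 1.644 = 0.61.

0.61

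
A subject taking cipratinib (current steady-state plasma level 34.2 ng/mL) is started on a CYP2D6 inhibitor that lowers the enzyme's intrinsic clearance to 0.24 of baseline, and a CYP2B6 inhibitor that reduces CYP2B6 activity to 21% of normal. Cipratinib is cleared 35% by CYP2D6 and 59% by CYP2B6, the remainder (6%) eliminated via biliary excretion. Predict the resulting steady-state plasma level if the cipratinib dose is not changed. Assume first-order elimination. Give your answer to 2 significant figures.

CYP2D6: 0.35 × 0.24 = 0.084
CYP2B6: 0.59 × 0.21 = 0.1239
Other: 0.06 (unchanged)
Relative clearance = 0.084 + 0.1239 + 0.06 = 0.2679.
Dividing the baseline by the relative clearance: 34.2 / 0.2679 = 1.3 × 10² ng/mL.

1.3 × 10² ng/mL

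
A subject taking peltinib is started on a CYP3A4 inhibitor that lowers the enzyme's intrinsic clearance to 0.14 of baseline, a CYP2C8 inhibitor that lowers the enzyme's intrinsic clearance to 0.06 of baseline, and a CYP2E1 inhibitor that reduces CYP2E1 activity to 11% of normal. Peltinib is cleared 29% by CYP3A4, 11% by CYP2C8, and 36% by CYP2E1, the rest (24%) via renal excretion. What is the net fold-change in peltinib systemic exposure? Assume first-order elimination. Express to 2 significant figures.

CYP3A4: 0.29 × 0.14 = 0.0406
CYP2C8: 0.11 × 0.06 = 0.0066
CYP2E1: 0.36 × 0.11 = 0.0396
Other: 0.24 (unchanged)
New clearance relative to baseline: 0.0406 + 0.0066 + 0.0396 + 0.24 = 0.3268.
Systemic exposure ∝ 1/CL: fold-change = 1 / 0.3268 = 3.1.

3.1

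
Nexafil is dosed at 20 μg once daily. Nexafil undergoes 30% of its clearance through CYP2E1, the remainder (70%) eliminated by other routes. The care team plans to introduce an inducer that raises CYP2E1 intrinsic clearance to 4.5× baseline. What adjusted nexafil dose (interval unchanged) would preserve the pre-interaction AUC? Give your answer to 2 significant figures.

41 μg

The CYP2E1 pathway (30% of clearance) is boosted to 4.5× activity: 0.3 × 4.5 = 1.35.
The remaining 70% of clearance is unaffected.
Relative clearance = 1.35 + 0.7 = 2.05.
To maintain the same steady-state level, dose must scale with clearance: new dose = 20 × 2.05 = 41 μg.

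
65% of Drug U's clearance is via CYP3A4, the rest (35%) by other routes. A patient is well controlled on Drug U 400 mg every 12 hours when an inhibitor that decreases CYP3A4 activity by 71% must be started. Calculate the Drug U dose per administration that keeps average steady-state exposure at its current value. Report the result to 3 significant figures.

215 mg

The CYP3A4 pathway (65% of clearance) is reduced to 0.29× activity: 0.65 × 0.29 = 0.1885.
Non-CYP routes (35%) are unchanged.
Relative clearance = 0.1885 + 0.35 = 0.5385.
Exposure is unchanged when dose changes in proportion to clearance. New dose = 400 mg × 0.5385 = 215 mg.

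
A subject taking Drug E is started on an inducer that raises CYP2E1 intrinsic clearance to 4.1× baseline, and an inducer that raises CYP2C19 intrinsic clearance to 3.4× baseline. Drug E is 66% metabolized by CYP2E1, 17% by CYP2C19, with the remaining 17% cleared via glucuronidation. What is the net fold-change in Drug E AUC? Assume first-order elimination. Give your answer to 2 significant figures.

0.29

CYP2E1: 0.66 × 4.1 = 2.706
CYP2C19: 0.17 × 3.4 = 0.578
Other: 0.17 (unchanged)
CL_new/CL_old = 2.706 + 0.578 + 0.17 = 3.454.
Because AUC varies inversely with clearance, the combined effect is 1 / 3.454 = 0.29.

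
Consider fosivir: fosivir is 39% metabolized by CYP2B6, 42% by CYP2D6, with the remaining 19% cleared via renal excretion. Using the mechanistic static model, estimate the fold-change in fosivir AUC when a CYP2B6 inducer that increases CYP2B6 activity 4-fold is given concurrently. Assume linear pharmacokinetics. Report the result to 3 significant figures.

0.461

CYP2B6: 0.39 × 4 = 1.56
CYP2D6: 0.42 (unchanged)
Other: 0.19 (unchanged)
Relative clearance = 1.56 + 0.42 + 0.19 = 2.17.
AUC is inversely proportional to clearance, so the fold-change is 1 / 2.17 = 0.461.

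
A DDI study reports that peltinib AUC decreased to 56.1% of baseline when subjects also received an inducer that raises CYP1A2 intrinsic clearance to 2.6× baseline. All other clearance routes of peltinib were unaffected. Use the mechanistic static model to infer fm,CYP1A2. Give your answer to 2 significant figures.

0.49

CL'/CL = 1 / 0.561 = 1.783
2.6·fm + (1 − fm) = 1.783
fm = (1.783 − 1) / (2.6 − 1) = 0.49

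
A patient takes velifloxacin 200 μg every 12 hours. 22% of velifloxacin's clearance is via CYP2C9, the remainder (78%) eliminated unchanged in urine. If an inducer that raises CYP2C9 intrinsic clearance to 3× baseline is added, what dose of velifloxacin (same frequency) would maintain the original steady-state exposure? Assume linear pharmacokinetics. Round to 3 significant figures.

The CYP2C9 pathway (22% of clearance) increases to 3× activity: 0.22 × 3 = 0.66.
The remaining 78% of clearance is unaffected.
Relative clearance = 0.66 + 0.78 = 1.44.
Css,avg = (dose rate)/CL, so holding Css fixed requires dose ∝ CL: 200 × 1.44 = 288 μg.

288 μg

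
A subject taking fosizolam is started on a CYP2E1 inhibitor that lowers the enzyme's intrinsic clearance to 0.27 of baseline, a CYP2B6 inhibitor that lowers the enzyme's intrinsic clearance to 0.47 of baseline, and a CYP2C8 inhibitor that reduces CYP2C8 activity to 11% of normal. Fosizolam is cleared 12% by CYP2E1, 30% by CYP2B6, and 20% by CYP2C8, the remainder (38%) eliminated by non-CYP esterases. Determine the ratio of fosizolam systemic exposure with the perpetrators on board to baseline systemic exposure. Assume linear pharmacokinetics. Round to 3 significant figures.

CYP2E1: 0.12 × 0.27 = 0.0324
CYP2B6: 0.3 × 0.47 = 0.141
CYP2C8: 0.2 × 0.11 = 0.022
Other: 0.38 (unchanged)
Relative clearance = 0.0324 + 0.141 + 0.022 + 0.38 = 0.5754.
Because systemic exposure varies inversely with clearance, the combined effect is 1 / 0.5754 = 1.74.

1.74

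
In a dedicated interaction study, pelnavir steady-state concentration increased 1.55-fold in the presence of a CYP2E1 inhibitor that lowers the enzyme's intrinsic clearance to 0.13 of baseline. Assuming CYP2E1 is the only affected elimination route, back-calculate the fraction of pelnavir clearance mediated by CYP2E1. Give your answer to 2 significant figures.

Let fm be the CYP2E1 fraction. New clearance relative to baseline = fm × 0.13 + (1 − fm).
Steady-state concentration ratio = 1 / (new CL fraction), so new CL fraction = 1 / 1.55 = 0.6452.
fm × 0.13 + 1 − fm = 0.6452  ⇒  fm × (0.13 − 1) = −0.3548  ⇒  fm = 0.41.

0.41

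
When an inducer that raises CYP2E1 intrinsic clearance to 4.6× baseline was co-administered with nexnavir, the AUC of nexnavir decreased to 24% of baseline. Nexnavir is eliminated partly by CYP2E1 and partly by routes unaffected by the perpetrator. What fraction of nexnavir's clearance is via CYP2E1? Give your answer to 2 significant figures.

0.88

Call the CYP2E1 fraction fm. After the interaction, CL_new/CL_old = fm × 4.6 + (1 − fm).
AUC ratio = 1 / (new CL fraction), so new CL fraction = 1 / 0.240 = 4.167.
fm × 4.6 + 1 − fm = 4.167  ⇒  fm × (4.6 − 1) = 3.167  ⇒  fm = 0.88.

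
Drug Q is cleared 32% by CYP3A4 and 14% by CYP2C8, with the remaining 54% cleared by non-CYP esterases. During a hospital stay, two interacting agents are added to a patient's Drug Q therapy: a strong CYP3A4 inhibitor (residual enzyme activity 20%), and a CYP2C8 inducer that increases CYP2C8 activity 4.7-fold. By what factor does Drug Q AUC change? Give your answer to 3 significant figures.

The CYP3A4 pathway (32% of clearance) is reduced to 0.2× activity: 0.32 × 0.2 = 0.064.
The CYP2C8 pathway (14% of clearance) rises to 4.7× activity: 0.14 × 4.7 = 0.658.
The remaining 54% of clearance is unaffected.
New clearance relative to baseline: 0.064 + 0.658 + 0.54 = 1.262.
Because AUC varies inversely with clearance, the combined effect is 1 / 1.262 = 0.792.

0.792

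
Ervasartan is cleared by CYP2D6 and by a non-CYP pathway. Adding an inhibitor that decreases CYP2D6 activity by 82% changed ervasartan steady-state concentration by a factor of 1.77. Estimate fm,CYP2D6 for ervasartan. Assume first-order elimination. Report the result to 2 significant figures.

0.53

Let fm be the CYP2D6 fraction. New clearance relative to baseline = fm × 0.18 + (1 − fm).
Steady-state concentration ratio = 1 / (new CL fraction), so new CL fraction = 1 / 1.77 = 0.565.
fm × 0.18 + 1 − fm = 0.565  ⇒  fm × (0.18 − 1) = −0.435  ⇒  fm = 0.53.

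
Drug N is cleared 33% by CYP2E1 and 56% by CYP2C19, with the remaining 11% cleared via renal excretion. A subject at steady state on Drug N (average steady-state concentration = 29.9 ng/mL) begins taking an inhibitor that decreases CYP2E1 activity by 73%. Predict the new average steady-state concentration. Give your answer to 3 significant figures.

39.4 ng/mL

The CYP2E1 pathway (33% of clearance) is reduced to 0.27× activity: 0.33 × 0.27 = 0.0891.
CYP2C19 (56%) and the residual 11% are unaffected.
Relative clearance = 0.0891 + 0.56 + 0.11 = 0.7591.
With dosing unchanged, average steady-state concentration scales as 1/CL: 29.9 / 0.7591 = 39.4 ng/mL.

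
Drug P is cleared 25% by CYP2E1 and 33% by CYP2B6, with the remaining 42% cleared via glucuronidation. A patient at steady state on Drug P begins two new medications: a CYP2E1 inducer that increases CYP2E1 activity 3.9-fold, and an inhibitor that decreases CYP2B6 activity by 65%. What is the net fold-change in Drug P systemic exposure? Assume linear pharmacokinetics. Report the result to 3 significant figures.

0.662

The CYP2E1 pathway (25% of clearance) is boosted to 3.9× activity: 0.25 × 3.9 = 0.975.
The CYP2B6 pathway (33% of clearance) is reduced to 0.35× activity: 0.33 × 0.35 = 0.1155.
The remaining 42% of clearance is unaffected.
Relative clearance = 0.975 + 0.1155 + 0.42 = 1.5105.
Net systemic exposure ratio = 1 / 1.5105 = 0.662.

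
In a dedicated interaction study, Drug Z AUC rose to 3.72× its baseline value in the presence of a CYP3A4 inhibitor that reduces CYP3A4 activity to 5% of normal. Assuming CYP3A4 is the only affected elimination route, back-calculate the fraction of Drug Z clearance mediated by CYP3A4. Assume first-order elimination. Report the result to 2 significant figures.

0.77

Call the CYP3A4 fraction fm. After the interaction, CL_new/CL_old = fm × 0.05 + (1 − fm).
AUC ratio = 1 / (new CL fraction), so new CL fraction = 1 / 3.72 = 0.2688.
fm × 0.05 + 1 − fm = 0.2688  ⇒  fm × (0.05 − 1) = −0.7312  ⇒  fm = 0.77.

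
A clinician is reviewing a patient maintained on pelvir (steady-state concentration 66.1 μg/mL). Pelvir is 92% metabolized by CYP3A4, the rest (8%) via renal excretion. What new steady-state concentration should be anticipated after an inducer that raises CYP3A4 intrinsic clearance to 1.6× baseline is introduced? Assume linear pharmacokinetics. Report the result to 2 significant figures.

43 μg/mL

The CYP3A4 pathway (92% of clearance) rises to 1.6× activity: 0.92 × 1.6 = 1.472.
The remaining 8% of clearance is unaffected.
New clearance relative to baseline: 1.472 + 0.08 = 1.552.
Steady-state concentration ∝ 1/CL, so new value = 66.1 / 1.552 = 43 μg/mL.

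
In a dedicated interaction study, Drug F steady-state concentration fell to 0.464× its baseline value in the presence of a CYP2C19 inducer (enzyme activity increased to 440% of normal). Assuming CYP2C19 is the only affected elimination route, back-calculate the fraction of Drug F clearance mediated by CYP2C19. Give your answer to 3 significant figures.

Call the CYP2C19 fraction fm. After the interaction, CL_new/CL_old = fm × 4.4 + (1 − fm).
Steady-state concentration ratio = 1 / (new CL fraction), so new CL fraction = 1 / 0.464 = 2.155.
fm × 4.4 + 1 − fm = 2.155  ⇒  fm × (4.4 − 1) = 1.155  ⇒  fm = 0.340.

0.340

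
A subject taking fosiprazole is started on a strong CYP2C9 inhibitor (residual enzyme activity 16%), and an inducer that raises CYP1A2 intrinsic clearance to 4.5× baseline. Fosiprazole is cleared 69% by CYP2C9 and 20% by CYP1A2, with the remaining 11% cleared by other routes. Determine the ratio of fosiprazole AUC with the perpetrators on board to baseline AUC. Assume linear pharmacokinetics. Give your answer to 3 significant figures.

0.893

CYP2C9: 0.69 × 0.16 = 0.1104
CYP1A2: 0.2 × 4.5 = 0.9
Other: 0.11 (unchanged)
Relative clearance = 0.1104 + 0.9 + 0.11 = 1.1204.
AUC ∝ 1/CL: fold-change = 1 / 1.1204 = 0.893.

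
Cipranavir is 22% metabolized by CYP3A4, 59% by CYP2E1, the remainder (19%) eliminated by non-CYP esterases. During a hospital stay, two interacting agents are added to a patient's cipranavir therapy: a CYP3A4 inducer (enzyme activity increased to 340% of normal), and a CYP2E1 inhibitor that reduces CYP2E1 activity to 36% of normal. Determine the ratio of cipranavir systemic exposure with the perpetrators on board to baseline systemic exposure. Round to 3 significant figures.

The CYP3A4 pathway (22% of clearance) is boosted to 3.4× activity: 0.22 × 3.4 = 0.748.
The CYP2E1 pathway (59% of clearance) falls to 0.36× activity: 0.59 × 0.36 = 0.2124.
The remaining 19% of clearance is unaffected.
New clearance relative to baseline: 0.748 + 0.2124 + 0.19 = 1.1504.
Net systemic exposure ratio = 1 / 1.1504 = 0.869.

0.869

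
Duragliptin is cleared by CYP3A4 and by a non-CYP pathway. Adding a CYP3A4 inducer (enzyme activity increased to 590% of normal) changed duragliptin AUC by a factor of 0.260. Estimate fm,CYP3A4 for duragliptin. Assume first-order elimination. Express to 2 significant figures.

0.58

Let x = fm,CYP3A4. Because AUC ∝ 1/CL, relative clearance rose to 1/0.260 = 3.846.
Setting x·5.9 + (1 − x) = 3.846 and solving: x = (3.846 − 1)/(5.9 − 1) = 0.58.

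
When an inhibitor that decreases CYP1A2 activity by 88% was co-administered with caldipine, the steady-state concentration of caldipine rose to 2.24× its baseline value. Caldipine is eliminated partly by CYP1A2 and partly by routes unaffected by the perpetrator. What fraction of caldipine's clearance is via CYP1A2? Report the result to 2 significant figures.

0.63

CL'/CL = 1 / 2.24 = 0.4464
0.12·fm + (1 − fm) = 0.4464
fm = (0.4464 − 1) / (0.12 − 1) = 0.63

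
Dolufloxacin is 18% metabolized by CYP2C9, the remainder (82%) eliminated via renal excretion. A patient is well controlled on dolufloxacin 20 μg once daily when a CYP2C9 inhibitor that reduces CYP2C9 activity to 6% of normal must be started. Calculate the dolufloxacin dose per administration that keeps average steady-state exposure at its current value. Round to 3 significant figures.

16.6 μg

The CYP2C9 pathway (18% of clearance) drops to 0.06× activity: 0.18 × 0.06 = 0.0108.
The remaining 82% of clearance is unaffected.
Relative clearance = 0.0108 + 0.82 = 0.8308.
Css,avg = (dose rate)/CL, so holding Css fixed requires dose ∝ CL: 20 × 0.8308 = 16.6 μg.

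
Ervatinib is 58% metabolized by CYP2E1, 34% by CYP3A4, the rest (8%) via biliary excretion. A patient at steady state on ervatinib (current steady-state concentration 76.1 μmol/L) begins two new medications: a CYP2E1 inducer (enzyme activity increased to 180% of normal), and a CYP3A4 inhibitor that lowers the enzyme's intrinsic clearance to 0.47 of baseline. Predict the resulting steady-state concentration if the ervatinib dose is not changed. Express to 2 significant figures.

59 μmol/L

The CYP2E1 pathway (58% of clearance) rises to 1.8× activity: 0.58 × 1.8 = 1.044.
The CYP3A4 pathway (34% of clearance) is reduced to 0.47× activity: 0.34 × 0.47 = 0.1598.
Non-CYP routes (8%) are unchanged.
New clearance relative to baseline: 1.044 + 0.1598 + 0.08 = 1.2838.
New steady-state concentration = 76.1 / 1.2838 = 59 μmol/L (concentration scales inversely with clearance).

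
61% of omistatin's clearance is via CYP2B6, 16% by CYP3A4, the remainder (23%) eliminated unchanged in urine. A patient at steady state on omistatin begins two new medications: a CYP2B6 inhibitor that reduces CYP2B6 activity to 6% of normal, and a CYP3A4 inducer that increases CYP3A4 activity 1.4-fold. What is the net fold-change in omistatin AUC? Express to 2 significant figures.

The CYP2B6 pathway (61% of clearance) falls to 0.06× activity: 0.61 × 0.06 = 0.0366.
The CYP3A4 pathway (16% of clearance) is boosted to 1.4× activity: 0.16 × 1.4 = 0.224.
Non-CYP routes (23%) are unchanged.
CL_new/CL_old = 0.0366 + 0.224 + 0.23 = 0.4906.
Because AUC varies inversely with clearance, the combined effect is 1 / 0.4906 = 2.0.

2.0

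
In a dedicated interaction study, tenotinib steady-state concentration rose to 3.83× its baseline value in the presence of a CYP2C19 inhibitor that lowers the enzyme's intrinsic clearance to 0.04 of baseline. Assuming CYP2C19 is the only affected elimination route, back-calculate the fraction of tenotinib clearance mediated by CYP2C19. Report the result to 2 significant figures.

Write x for the fraction cleared via CYP2C19. The observed steady-state concentration change means clearance fell to 1/3.83 = 0.2611 of baseline.
Setting x·0.04 + (1 − x) = 0.2611 and solving: x = (0.2611 − 1)/(0.04 − 1) = 0.77.

0.77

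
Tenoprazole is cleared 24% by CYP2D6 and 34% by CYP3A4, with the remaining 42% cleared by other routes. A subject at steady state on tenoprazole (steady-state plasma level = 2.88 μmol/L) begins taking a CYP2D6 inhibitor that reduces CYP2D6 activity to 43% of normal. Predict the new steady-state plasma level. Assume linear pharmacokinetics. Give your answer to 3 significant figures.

3.34 μmol/L

The CYP2D6 pathway (24% of clearance) falls to 0.43× activity: 0.24 × 0.43 = 0.1032.
CYP3A4 (34%) and the residual 42% are unaffected.
New clearance relative to baseline: 0.1032 + 0.34 + 0.42 = 0.8632.
Steady-state plasma level ∝ 1/CL, so new value = 2.88 / 0.8632 = 3.34 μmol/L.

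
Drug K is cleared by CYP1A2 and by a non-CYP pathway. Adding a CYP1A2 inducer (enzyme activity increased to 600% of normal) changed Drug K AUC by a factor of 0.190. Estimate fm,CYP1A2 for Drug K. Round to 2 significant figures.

Write x for the fraction cleared via CYP1A2. The observed AUC change means clearance rose to 1/0.190 = 5.263 of baseline.
Setting x·6 + (1 − x) = 5.263 and solving: x = (5.263 − 1)/(6 − 1) = 0.85.

0.85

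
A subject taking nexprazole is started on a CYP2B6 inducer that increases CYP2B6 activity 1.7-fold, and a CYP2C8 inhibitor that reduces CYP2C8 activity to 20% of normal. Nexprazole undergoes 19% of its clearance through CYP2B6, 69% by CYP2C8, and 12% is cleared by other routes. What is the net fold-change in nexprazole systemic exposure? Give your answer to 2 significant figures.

CYP2B6: 0.19 × 1.7 = 0.323
CYP2C8: 0.69 × 0.2 = 0.138
Other: 0.12 (unchanged)
CL_new/CL_old = 0.323 + 0.138 + 0.12 = 0.581.
Systemic exposure ∝ 1/CL: fold-change = 1 / 0.581 = 1.7.

1.7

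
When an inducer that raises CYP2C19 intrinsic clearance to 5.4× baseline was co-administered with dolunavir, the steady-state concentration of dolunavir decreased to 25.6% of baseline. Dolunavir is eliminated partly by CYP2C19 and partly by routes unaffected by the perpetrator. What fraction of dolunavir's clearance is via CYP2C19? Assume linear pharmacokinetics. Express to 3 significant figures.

Write x for the fraction cleared via CYP2C19. The observed steady-state concentration change means clearance rose to 1/0.256 = 3.906 of baseline.
Setting x·5.4 + (1 − x) = 3.906 and solving: x = (3.906 − 1)/(5.4 − 1) = 0.661.

0.661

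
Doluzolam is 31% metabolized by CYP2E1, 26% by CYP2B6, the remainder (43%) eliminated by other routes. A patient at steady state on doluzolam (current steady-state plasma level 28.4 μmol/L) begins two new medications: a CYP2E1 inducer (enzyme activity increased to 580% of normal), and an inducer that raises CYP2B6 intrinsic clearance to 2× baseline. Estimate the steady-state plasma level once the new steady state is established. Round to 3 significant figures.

10.3 μmol/L

The CYP2E1 pathway (31% of clearance) increases to 5.8× activity: 0.31 × 5.8 = 1.798.
The CYP2B6 pathway (26% of clearance) increases to 2× activity: 0.26 × 2 = 0.52.
Non-CYP routes (43%) are unchanged.
Relative clearance = 1.798 + 0.52 + 0.43 = 2.748.
Steady-state plasma level ∝ 1/CL: new value = 28.4 / 2.748 = 10.3 μmol/L.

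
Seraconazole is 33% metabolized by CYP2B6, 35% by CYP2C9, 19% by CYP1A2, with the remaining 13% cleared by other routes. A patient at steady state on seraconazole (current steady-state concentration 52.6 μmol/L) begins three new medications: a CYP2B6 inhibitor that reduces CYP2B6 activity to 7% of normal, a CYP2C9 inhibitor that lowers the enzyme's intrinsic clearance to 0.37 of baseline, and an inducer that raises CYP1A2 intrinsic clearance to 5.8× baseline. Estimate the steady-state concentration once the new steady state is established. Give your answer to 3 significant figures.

38.0 μmol/L

CYP2B6: 0.33 × 0.07 = 0.0231
CYP2C9: 0.35 × 0.37 = 0.1295
CYP1A2: 0.19 × 5.8 = 1.102
Other: 0.13 (unchanged)
New clearance relative to baseline: 0.0231 + 0.1295 + 1.102 + 0.13 = 1.3846.
Dividing the baseline by the relative clearance: 52.6 / 1.3846 = 38.0 μmol/L.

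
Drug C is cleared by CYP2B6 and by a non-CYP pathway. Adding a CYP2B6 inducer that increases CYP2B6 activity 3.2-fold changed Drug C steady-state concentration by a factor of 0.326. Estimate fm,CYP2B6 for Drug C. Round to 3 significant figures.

0.940

CL'/CL = 1 / 0.326 = 3.067
3.2·fm + (1 − fm) = 3.067
fm = (3.067 − 1) / (3.2 − 1) = 0.940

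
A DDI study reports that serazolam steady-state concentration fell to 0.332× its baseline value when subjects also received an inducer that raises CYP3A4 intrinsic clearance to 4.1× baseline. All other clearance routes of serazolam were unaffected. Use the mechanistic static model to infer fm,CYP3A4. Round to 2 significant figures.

0.65

Call the CYP3A4 fraction fm. After the interaction, CL_new/CL_old = fm × 4.1 + (1 − fm).
Steady-state concentration ratio = 1 / (new CL fraction), so new CL fraction = 1 / 0.332 = 3.012.
fm × 4.1 + 1 − fm = 3.012  ⇒  fm × (4.1 − 1) = 2.012  ⇒  fm = 0.65.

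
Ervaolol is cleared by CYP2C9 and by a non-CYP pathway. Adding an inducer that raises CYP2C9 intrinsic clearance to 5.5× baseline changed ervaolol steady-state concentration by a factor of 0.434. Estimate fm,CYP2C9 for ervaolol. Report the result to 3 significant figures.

Let fm be the CYP2C9 fraction. New clearance relative to baseline = fm × 5.5 + (1 − fm).
Steady-state concentration ratio = 1 / (new CL fraction), so new CL fraction = 1 / 0.434 = 2.304.
fm × 5.5 + 1 − fm = 2.304  ⇒  fm × (5.5 − 1) = 1.304  ⇒  fm = 0.290.

0.290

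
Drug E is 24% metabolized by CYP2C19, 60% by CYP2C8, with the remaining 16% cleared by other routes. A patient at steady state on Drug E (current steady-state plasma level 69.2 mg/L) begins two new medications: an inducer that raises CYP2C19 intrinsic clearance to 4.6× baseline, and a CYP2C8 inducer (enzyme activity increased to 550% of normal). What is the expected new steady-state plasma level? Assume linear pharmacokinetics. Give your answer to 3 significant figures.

15.2 mg/L

The CYP2C19 pathway (24% of clearance) is boosted to 4.6× activity: 0.24 × 4.6 = 1.104.
The CYP2C8 pathway (60% of clearance) rises to 5.5× activity: 0.6 × 5.5 = 3.3.
Non-CYP routes (16%) are unchanged.
Relative clearance = 1.104 + 3.3 + 0.16 = 4.564.
New steady-state plasma level = 69.2 / 4.564 = 15.2 mg/L (concentration scales inversely with clearance).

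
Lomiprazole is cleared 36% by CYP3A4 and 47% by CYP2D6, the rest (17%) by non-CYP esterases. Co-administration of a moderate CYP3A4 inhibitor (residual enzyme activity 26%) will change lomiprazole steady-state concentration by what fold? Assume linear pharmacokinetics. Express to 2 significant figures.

1.4

CYP3A4: 0.36 × 0.26 = 0.0936
CYP2D6: 0.47 (unchanged)
Other: 0.17 (unchanged)
CL_new/CL_old = 0.0936 + 0.47 + 0.17 = 0.7336.
Since steady-state concentration ∝ 1/CL, the ratio is 1 / 0.7336 = 1.4.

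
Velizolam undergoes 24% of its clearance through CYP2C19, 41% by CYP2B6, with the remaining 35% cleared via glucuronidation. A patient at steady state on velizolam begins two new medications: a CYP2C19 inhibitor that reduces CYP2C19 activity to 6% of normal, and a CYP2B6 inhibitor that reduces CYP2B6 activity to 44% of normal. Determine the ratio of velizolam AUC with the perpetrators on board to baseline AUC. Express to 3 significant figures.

1.84

The CYP2C19 pathway (24% of clearance) falls to 0.06× activity: 0.24 × 0.06 = 0.0144.
The CYP2B6 pathway (41% of clearance) is reduced to 0.44× activity: 0.41 × 0.44 = 0.1804.
The remaining 35% of clearance is unaffected.
CL_new/CL_old = 0.0144 + 0.1804 + 0.35 = 0.5448.
Because AUC varies inversely with clearance, the combined effect is 1 / 0.5448 = 1.84.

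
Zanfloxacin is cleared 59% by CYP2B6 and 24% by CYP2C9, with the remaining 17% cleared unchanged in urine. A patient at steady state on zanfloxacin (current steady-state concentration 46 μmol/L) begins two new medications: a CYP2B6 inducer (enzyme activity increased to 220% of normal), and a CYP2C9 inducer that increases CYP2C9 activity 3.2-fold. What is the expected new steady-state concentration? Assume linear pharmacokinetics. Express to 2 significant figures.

21 μmol/L

The CYP2B6 pathway (59% of clearance) increases to 2.2× activity: 0.59 × 2.2 = 1.298.
The CYP2C9 pathway (24% of clearance) is boosted to 3.2× activity: 0.24 × 3.2 = 0.768.
Non-CYP routes (17%) are unchanged.
Relative clearance = 1.298 + 0.768 + 0.17 = 2.236.
Steady-state concentration ∝ 1/CL: new value = 46 / 2.236 = 21 μmol/L.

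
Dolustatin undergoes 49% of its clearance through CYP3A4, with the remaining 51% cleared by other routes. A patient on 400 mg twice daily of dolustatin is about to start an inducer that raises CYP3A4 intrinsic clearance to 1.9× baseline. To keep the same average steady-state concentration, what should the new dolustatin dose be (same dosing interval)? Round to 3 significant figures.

576 mg

The CYP3A4 pathway (49% of clearance) rises to 1.9× activity: 0.49 × 1.9 = 0.931.
The remaining 51% of clearance is unaffected.
CL_new/CL_old = 0.931 + 0.51 = 1.441.
Css,avg = (dose rate)/CL, so holding Css fixed requires dose ∝ CL: 400 × 1.441 = 576 mg.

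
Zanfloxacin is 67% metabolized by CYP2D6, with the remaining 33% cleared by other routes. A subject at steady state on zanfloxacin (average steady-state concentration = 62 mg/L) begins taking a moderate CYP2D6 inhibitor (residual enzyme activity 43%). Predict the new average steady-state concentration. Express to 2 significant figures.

1.0 × 10² mg/L

CYP2D6: 0.67 × 0.43 = 0.2881
Other: 0.33 (unchanged)
New clearance relative to baseline: 0.2881 + 0.33 = 0.6181.
With dosing unchanged, average steady-state concentration scales as 1/CL: 62 / 0.6181 = 1.0 × 10² mg/L.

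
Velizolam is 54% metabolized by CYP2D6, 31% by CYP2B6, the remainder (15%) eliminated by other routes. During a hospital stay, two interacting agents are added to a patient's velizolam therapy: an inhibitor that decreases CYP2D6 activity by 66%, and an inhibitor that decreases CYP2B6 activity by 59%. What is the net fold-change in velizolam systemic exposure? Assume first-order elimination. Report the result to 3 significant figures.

The CYP2D6 pathway (54% of clearance) falls to 0.34× activity: 0.54 × 0.34 = 0.1836.
The CYP2B6 pathway (31% of clearance) falls to 0.41× activity: 0.31 × 0.41 = 0.1271.
Non-CYP routes (15%) are unchanged.
Relative clearance = 0.1836 + 0.1271 + 0.15 = 0.4607.
Because systemic exposure varies inversely with clearance, the combined effect is 1 / 0.4607 = 2.17.

2.17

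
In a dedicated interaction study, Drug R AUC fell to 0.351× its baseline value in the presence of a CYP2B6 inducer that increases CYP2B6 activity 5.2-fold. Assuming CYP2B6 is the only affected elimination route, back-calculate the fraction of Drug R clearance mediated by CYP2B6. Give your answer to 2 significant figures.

Call the CYP2B6 fraction fm. After the interaction, CL_new/CL_old = fm × 5.2 + (1 − fm).
AUC ratio = 1 / (new CL fraction), so new CL fraction = 1 / 0.351 = 2.849.
fm × 5.2 + 1 − fm = 2.849  ⇒  fm × (5.2 − 1) = 1.849  ⇒  fm = 0.44.

0.44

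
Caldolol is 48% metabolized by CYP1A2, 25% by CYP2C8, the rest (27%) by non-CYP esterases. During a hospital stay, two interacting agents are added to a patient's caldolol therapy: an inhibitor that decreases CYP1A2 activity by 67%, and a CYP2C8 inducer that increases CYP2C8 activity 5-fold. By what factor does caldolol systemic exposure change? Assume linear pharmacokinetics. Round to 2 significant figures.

The CYP1A2 pathway (48% of clearance) falls to 0.33× activity: 0.48 × 0.33 = 0.1584.
The CYP2C8 pathway (25% of clearance) rises to 5× activity: 0.25 × 5 = 1.25.
Non-CYP routes (27%) are unchanged.
Relative clearance = 0.1584 + 1.25 + 0.27 = 1.6784.
Net systemic exposure ratio = 1 / 1.6784 = 0.60.

0.60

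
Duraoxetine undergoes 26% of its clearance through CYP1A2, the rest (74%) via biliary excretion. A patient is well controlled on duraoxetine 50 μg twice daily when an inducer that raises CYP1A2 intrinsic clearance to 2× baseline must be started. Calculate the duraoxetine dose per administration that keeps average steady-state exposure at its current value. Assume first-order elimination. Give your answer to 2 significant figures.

CYP1A2: 0.26 × 2 = 0.52
Other: 0.74 (unchanged)
New clearance relative to baseline: 0.52 + 0.74 = 1.26.
To maintain the same steady-state level, dose must scale with clearance: new dose = 50 × 1.26 = 63 μg.

63 μg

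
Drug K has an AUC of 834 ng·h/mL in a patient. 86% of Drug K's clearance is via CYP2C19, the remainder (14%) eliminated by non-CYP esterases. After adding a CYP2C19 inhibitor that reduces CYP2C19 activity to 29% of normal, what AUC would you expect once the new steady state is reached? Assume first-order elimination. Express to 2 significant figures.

2.1 × 10³ ng·h/mL

CYP2C19: 0.86 × 0.29 = 0.2494
Other: 0.14 (unchanged)
New clearance relative to baseline: 0.2494 + 0.14 = 0.3894.
With dosing unchanged, AUC scales as 1/CL: 834 / 0.3894 = 2.1 × 10³ ng·h/mL.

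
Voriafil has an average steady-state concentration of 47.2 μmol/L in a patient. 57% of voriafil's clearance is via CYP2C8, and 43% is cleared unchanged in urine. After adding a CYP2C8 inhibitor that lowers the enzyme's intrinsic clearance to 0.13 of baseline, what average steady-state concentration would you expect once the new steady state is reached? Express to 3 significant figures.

The CYP2C8 pathway (57% of clearance) is reduced to 0.13× activity: 0.57 × 0.13 = 0.0741.
The remaining 43% of clearance is unaffected.
Relative clearance = 0.0741 + 0.43 = 0.5041.
With dosing unchanged, average steady-state concentration scales as 1/CL: 47.2 / 0.5041 = 93.6 μmol/L.

93.6 μmol/L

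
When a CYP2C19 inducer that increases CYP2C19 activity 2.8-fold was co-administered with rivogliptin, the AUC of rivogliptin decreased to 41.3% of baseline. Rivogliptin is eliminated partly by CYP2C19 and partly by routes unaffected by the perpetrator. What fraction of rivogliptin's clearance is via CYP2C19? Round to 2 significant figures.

0.79

Let fm be the CYP2C19 fraction. New clearance relative to baseline = fm × 2.8 + (1 − fm).
AUC ratio = 1 / (new CL fraction), so new CL fraction = 1 / 0.413 = 2.421.
fm × 2.8 + 1 − fm = 2.421  ⇒  fm × (2.8 − 1) = 1.421  ⇒  fm = 0.79.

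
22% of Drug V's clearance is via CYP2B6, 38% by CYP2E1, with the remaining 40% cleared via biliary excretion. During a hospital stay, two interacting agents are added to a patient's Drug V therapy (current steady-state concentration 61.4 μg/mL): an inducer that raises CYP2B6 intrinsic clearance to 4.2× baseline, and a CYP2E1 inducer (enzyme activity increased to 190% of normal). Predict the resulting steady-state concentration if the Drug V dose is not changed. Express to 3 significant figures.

30.0 μg/mL

The CYP2B6 pathway (22% of clearance) is boosted to 4.2× activity: 0.22 × 4.2 = 0.924.
The CYP2E1 pathway (38% of clearance) increases to 1.9× activity: 0.38 × 1.9 = 0.722.
The remaining 40% of clearance is unaffected.
Relative clearance = 0.924 + 0.722 + 0.4 = 2.046.
Steady-state concentration ∝ 1/CL: new value = 61.4 / 2.046 = 30.0 μg/mL.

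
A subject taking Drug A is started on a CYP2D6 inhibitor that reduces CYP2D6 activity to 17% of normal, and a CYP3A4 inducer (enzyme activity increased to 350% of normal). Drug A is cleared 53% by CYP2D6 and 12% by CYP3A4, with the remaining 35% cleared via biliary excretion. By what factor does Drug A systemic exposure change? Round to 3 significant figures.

CYP2D6: 0.53 × 0.17 = 0.0901
CYP3A4: 0.12 × 3.5 = 0.42
Other: 0.35 (unchanged)
CL_new/CL_old = 0.0901 + 0.42 + 0.35 = 0.8601.
Because systemic exposure varies inversely with clearance, the combined effect is 1 / 0.8601 = 1.16.

1.16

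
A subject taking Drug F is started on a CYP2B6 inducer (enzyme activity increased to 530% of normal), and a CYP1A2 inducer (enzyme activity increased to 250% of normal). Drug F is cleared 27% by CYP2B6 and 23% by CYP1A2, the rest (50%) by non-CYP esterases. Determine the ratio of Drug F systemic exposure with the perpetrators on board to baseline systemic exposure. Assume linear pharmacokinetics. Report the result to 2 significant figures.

The CYP2B6 pathway (27% of clearance) increases to 5.3× activity: 0.27 × 5.3 = 1.431.
The CYP1A2 pathway (23% of clearance) increases to 2.5× activity: 0.23 × 2.5 = 0.575.
Non-CYP routes (50%) are unchanged.
New clearance relative to baseline: 1.431 + 0.575 + 0.5 = 2.506.
Because systemic exposure varies inversely with clearance, the combined effect is 1 / 2.506 = 0.40.

0.40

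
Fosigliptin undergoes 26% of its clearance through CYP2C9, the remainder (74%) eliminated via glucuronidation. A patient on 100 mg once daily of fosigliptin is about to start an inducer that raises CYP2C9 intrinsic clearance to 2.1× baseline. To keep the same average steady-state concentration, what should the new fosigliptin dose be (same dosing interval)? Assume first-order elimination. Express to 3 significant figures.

The CYP2C9 pathway (26% of clearance) is boosted to 2.1× activity: 0.26 × 2.1 = 0.546.
Non-CYP routes (74%) are unchanged.
New clearance relative to baseline: 0.546 + 0.74 = 1.286.
Css,avg = (dose rate)/CL, so holding Css fixed requires dose ∝ CL: 100 × 1.286 = 129 mg.

129 mg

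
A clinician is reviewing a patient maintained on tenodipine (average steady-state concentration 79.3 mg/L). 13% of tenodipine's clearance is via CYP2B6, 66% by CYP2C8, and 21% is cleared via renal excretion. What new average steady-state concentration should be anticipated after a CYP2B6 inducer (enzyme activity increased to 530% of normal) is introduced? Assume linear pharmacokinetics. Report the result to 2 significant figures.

The CYP2B6 pathway (13% of clearance) rises to 5.3× activity: 0.13 × 5.3 = 0.689.
CYP2C8 (66%) and the residual 21% are unaffected.
Relative clearance = 0.689 + 0.66 + 0.21 = 1.559.
With dosing unchanged, average steady-state concentration scales as 1/CL: 79.3 / 1.559 = 51 mg/L.

51 mg/L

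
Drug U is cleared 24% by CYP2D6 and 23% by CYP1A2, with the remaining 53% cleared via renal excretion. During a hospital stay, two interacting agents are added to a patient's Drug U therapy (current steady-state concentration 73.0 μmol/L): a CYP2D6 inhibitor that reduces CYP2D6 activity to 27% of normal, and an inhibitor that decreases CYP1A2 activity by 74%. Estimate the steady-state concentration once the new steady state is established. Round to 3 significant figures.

112 μmol/L

The CYP2D6 pathway (24% of clearance) drops to 0.27× activity: 0.24 × 0.27 = 0.0648.
The CYP1A2 pathway (23% of clearance) falls to 0.26× activity: 0.23 × 0.26 = 0.0598.
Non-CYP routes (53%) are unchanged.
New clearance relative to baseline: 0.0648 + 0.0598 + 0.53 = 0.6546.
New steady-state concentration = 73.0 / 0.6546 = 112 μmol/L (concentration scales inversely with clearance).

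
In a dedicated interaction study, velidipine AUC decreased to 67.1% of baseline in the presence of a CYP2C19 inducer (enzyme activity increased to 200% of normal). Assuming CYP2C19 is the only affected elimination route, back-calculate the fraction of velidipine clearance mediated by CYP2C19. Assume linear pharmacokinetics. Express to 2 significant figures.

Call the CYP2C19 fraction fm. After the interaction, CL_new/CL_old = fm × 2 + (1 − fm).
AUC ratio = 1 / (new CL fraction), so new CL fraction = 1 / 0.671 = 1.49.
fm × 2 + 1 − fm = 1.49  ⇒  fm × (2 − 1) = 0.4903  ⇒  fm = 0.49.

0.49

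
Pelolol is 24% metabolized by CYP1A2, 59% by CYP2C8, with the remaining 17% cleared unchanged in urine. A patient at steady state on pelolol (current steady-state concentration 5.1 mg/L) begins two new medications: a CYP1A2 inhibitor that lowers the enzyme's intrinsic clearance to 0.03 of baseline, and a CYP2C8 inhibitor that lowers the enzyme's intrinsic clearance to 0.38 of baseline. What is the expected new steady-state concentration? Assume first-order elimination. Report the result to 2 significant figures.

The CYP1A2 pathway (24% of clearance) is reduced to 0.03× activity: 0.24 × 0.03 = 0.0072.
The CYP2C8 pathway (59% of clearance) is reduced to 0.38× activity: 0.59 × 0.38 = 0.2242.
Non-CYP routes (17%) are unchanged.
CL_new/CL_old = 0.0072 + 0.2242 + 0.17 = 0.4014.
New steady-state concentration = 5.1 / 0.4014 = 13 mg/L (concentration scales inversely with clearance).

13 mg/L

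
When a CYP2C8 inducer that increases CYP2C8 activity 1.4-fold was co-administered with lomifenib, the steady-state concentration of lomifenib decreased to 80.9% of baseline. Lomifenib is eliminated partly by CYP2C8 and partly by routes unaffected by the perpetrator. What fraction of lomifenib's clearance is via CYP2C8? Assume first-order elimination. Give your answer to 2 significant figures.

0.59

CL'/CL = 1 / 0.809 = 1.236
1.4·fm + (1 − fm) = 1.236
fm = (1.236 − 1) / (1.4 − 1) = 0.59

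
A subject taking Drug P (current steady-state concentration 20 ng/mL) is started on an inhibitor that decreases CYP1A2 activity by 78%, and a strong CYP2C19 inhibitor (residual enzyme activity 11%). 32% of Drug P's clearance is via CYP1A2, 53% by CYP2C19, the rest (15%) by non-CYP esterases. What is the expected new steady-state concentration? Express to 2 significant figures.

72 ng/mL

The CYP1A2 pathway (32% of clearance) drops to 0.22× activity: 0.32 × 0.22 = 0.0704.
The CYP2C19 pathway (53% of clearance) falls to 0.11× activity: 0.53 × 0.11 = 0.0583.
Non-CYP routes (15%) are unchanged.
CL_new/CL_old = 0.0704 + 0.0583 + 0.15 = 0.2787.
Dividing the baseline by the relative clearance: 20 / 0.2787 = 72 ng/mL.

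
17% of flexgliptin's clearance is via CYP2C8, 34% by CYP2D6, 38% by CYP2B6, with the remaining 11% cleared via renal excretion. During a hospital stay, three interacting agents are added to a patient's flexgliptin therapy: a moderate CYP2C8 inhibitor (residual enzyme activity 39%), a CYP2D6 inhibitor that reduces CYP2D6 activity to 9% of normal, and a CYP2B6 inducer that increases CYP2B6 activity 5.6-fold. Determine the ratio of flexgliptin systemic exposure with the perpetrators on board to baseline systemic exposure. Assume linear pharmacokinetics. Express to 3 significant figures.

0.428

The CYP2C8 pathway (17% of clearance) drops to 0.39× activity: 0.17 × 0.39 = 0.0663.
The CYP2D6 pathway (34% of clearance) falls to 0.09× activity: 0.34 × 0.09 = 0.0306.
The CYP2B6 pathway (38% of clearance) increases to 5.6× activity: 0.38 × 5.6 = 2.128.
Non-CYP routes (11%) are unchanged.
New clearance relative to baseline: 0.0663 + 0.0306 + 2.128 + 0.11 = 2.3349.
Because systemic exposure varies inversely with clearance, the combined effect is 1 / 2.3349 = 0.428.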